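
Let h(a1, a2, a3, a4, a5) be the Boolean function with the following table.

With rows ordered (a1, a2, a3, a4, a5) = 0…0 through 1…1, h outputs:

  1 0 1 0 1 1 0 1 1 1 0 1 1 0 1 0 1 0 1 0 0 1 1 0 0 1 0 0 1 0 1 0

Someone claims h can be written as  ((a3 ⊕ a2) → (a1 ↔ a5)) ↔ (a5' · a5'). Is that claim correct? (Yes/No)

No

Test each input against both h and the formula:
  a1=0, a2=0, a3=0, a4=0, a5=0: formula gives 1, h = 1 ✓
  a1=0, a2=0, a3=0, a4=0, a5=1: formula gives 0, h = 0 ✓
  a1=0, a2=0, a3=0, a4=1, a5=0: formula gives 1, h = 1 ✓
  a1=0, a2=0, a3=0, a4=1, a5=1: formula gives 0, h = 0 ✓
  …
  a1=0, a2=0, a3=1, a4=1, a5=0: formula gives 1, but h = 0 ✗
Row (0,0,1,1,0) is a counterexample, so the formula is not equivalent to h.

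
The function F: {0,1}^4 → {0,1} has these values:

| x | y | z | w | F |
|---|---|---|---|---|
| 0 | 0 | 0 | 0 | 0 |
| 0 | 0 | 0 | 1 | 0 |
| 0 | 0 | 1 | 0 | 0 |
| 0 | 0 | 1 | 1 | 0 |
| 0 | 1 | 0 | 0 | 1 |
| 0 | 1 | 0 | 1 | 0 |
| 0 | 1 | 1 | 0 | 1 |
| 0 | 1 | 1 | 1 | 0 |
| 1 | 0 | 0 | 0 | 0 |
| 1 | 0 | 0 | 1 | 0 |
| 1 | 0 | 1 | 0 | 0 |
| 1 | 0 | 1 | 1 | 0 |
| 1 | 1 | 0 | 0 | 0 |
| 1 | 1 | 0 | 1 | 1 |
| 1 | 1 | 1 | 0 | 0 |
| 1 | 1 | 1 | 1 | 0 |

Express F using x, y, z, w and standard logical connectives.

F=1 on 3 inputs: (0,1,0,0), (0,1,1,0), (1,1,0,1). Reading each as a conjunction of literals (¬x·y·¬z·¬w, ¬x·y·z·¬w, x·y·¬z·w) and taking the OR gives the canonical DNF.

F(x, y, z, w) = ((((¬x ∧ y) ∧ ¬z) ∧ ¬w) ∨ (((¬x ∧ y) ∧ z) ∧ ¬w)) ∨ (((x ∧ y) ∧ ¬z) ∧ w)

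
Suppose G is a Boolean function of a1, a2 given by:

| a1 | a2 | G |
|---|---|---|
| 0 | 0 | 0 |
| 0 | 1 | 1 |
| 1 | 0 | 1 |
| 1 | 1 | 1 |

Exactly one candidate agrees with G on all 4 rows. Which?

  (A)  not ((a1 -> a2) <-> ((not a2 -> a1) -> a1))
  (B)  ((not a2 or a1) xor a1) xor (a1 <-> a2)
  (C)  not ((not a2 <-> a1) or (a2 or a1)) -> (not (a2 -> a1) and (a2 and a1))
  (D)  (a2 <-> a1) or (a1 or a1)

(A): at (1,1) it gives 0, but G = 1 — eliminated.
(B): at (0,1) it gives 0, but G = 1 — eliminated.
(D): at (0,0) it gives 1, but G = 0 — eliminated.
(C) is the remaining candidate, and it agrees with G on all 4 inputs.

C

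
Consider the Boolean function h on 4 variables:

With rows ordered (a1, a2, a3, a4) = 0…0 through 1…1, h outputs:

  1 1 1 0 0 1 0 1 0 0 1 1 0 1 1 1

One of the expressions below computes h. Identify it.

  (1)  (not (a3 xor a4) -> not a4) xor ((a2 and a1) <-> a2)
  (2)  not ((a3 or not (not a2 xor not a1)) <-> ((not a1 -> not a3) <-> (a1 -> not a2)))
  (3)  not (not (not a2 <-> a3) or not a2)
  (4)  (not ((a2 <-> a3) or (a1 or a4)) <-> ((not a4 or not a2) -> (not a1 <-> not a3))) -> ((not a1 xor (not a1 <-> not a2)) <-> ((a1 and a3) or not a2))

(1): at (0,0,0,0) it gives 0, but h = 1 — eliminated.
(2): at (0,0,0,0) it gives 0, but h = 1 — eliminated.
(3): at (0,0,0,0) it gives 0, but h = 1 — eliminated.
Only (4) survives; checking it on all 16 rows confirms it matches h.

4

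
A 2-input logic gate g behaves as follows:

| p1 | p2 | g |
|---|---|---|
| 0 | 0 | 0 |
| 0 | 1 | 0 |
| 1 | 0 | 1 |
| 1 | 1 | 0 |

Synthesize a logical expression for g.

1 only at (1,0): p1 AND NOT p2.

g(p1, p2) = p1 ∧ ¬p2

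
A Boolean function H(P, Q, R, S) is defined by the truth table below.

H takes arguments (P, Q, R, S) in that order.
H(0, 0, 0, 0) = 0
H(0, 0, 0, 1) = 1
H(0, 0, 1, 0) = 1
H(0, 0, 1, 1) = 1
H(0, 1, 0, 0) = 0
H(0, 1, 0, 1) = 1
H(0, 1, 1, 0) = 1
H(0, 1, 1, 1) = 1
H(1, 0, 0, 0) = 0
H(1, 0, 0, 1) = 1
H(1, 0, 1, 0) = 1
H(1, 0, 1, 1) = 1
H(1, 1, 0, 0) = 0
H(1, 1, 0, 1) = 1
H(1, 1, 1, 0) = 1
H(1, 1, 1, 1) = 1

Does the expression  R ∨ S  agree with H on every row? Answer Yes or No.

Test each input against both H and the formula:
  P=0, Q=0, R=0, S=0: formula gives 0, H = 0 ✓
  P=0, Q=0, R=0, S=1: formula gives 1, H = 1 ✓
  P=0, Q=0, R=1, S=0: formula gives 1, H = 1 ✓
  P=0, Q=0, R=1, S=1: formula gives 1, H = 1 ✓
  …and likewise for the remaining 12 rows.
No disagreement on any input; they are logically equivalent.

Yes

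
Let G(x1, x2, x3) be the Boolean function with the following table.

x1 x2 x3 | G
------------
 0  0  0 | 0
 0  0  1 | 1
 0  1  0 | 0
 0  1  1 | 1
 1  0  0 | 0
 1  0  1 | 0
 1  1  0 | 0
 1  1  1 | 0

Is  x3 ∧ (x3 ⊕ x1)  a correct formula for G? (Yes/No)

Yes

Test each input against both G and the formula:
  x1=0, x2=0, x3=0: formula gives 0, G = 0 ✓
  x1=0, x2=0, x3=1: formula gives 1, G = 1 ✓
  x1=0, x2=1, x3=0: formula gives 0, G = 0 ✓
  x1=0, x2=1, x3=1: formula gives 1, G = 1 ✓
  x1=1, x2=0, x3=0: formula gives 0, G = 0 ✓
  …and likewise for the remaining 3 rows.
No disagreement on any input; they are logically equivalent.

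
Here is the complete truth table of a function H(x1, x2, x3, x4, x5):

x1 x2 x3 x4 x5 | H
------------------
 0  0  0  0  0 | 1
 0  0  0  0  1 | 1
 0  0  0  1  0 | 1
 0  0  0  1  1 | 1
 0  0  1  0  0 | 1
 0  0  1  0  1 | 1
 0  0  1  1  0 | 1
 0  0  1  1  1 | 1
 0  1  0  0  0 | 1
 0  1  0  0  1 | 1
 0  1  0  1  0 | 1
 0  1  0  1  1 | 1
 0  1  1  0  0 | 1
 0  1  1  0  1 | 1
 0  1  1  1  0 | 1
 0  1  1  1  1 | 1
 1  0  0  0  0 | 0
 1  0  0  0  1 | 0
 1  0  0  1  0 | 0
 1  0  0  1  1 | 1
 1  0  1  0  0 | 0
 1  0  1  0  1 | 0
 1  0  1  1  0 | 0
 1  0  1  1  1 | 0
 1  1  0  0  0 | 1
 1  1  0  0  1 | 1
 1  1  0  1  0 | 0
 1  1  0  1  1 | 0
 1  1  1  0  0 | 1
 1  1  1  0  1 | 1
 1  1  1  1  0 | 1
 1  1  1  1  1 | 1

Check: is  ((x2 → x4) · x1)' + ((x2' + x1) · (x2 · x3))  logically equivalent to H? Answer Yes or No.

No

Evaluate ((x2 → x4) · x1)' + ((x2' + x1) · (x2 · x3)) on each row and compare to H:
  x1=0, x2=0, x3=0, x4=0, x5=0: formula gives 1, H = 1 ✓
  x1=0, x2=0, x3=0, x4=0, x5=1: formula gives 1, H = 1 ✓
  x1=0, x2=0, x3=0, x4=1, x5=0: formula gives 1, H = 1 ✓
  x1=0, x2=0, x3=0, x4=1, x5=1: formula gives 1, H = 1 ✓
  …
  x1=1, x2=0, x3=0, x4=1, x5=1: formula gives 0, but H = 1 ✗
Since they disagree at (1,0,0,1,1), the expression is not a correct formula for H.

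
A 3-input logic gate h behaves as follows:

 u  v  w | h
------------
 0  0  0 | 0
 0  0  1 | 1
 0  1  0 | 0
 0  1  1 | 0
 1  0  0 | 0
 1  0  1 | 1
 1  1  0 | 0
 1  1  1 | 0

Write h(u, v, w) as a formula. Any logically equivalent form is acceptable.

The 1-rows are (0,0,1), (1,0,1). Each contributes one minterm — ¬u·¬v·w; u·¬v·w — and their disjunction is a sum-of-products form of h.

h(u, v, w) = ((not u and not v) and w) or ((u and not v) and w)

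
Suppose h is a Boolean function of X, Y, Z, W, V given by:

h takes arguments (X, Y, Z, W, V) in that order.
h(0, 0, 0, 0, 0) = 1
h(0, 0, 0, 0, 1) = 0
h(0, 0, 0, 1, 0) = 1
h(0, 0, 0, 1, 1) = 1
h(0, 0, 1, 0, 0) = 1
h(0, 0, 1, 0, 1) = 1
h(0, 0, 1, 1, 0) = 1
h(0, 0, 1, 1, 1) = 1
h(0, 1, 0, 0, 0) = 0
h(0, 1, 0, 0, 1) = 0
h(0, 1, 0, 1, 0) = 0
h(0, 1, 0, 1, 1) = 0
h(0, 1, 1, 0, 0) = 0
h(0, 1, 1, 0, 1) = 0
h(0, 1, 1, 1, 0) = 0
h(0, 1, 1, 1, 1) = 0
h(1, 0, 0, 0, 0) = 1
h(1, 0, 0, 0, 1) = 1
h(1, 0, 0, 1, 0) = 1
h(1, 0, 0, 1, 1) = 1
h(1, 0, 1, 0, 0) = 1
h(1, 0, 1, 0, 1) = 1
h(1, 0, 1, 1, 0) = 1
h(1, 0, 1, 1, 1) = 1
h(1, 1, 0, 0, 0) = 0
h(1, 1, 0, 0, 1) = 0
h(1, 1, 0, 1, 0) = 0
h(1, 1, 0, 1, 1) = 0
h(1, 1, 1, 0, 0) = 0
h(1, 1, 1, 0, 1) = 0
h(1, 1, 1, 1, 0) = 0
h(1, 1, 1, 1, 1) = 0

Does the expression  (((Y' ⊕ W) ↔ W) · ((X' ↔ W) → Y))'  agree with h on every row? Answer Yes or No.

No

Test each input against both h and the formula:
  X=0, Y=0, Z=0, W=0, V=0: formula gives 1, h = 1 ✓
  X=0, Y=0, Z=0, W=0, V=1: formula gives 1, but h = 0 ✗
Since they disagree at (0,0,0,0,1), the expression is not a correct formula for h.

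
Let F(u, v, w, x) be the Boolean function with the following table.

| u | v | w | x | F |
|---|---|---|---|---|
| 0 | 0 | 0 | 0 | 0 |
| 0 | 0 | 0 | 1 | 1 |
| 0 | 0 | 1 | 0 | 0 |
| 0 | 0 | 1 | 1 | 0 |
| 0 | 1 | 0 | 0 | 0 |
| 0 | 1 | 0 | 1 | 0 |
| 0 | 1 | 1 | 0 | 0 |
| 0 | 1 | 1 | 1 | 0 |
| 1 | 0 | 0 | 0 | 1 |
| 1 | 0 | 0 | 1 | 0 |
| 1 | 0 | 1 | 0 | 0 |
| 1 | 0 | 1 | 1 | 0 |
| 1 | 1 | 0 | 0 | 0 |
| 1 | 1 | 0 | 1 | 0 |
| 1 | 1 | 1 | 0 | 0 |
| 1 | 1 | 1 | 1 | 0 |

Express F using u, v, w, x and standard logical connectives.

Collect the rows where F=1 — (0,0,0,1), (1,0,0,0) — and write one minterm per row: ¬u·¬v·¬w·x, u·¬v·¬w·¬x. Their union (logical OR) reproduces the table exactly.

F(u, v, w, x) = (((¬u ∧ ¬v) ∧ ¬w) ∧ x) ∨ (((u ∧ ¬v) ∧ ¬w) ∧ ¬x)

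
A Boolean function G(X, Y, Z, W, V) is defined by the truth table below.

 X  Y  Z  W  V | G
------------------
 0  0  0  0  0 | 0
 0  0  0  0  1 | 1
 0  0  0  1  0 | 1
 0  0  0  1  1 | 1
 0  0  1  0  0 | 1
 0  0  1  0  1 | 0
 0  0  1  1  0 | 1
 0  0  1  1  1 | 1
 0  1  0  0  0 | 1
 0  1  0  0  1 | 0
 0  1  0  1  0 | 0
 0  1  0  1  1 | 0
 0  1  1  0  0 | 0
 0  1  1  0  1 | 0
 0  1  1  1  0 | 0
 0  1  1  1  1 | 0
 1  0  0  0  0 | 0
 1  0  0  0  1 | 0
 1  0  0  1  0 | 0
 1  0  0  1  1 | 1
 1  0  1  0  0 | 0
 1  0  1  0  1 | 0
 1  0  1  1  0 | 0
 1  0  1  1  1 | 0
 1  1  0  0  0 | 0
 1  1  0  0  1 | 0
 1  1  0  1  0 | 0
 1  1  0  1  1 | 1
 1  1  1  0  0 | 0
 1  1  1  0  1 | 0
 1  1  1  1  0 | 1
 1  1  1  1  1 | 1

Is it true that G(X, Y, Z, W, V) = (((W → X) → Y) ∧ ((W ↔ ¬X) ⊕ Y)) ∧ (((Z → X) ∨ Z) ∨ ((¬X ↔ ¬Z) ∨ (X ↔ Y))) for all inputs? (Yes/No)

Evaluate (((W → X) → Y) ∧ ((W ↔ ¬X) ⊕ Y)) ∧ (((Z → X) ∨ Z) ∨ ((¬X ↔ ¬Z) ∨ (X ↔ Y))) on each row and compare to G:
  X=0, Y=0, Z=0, W=0, V=0: formula gives 0, G = 0 ✓
  X=0, Y=0, Z=0, W=0, V=1: formula gives 0, but G = 1 ✗
A single disagreement suffices: at (0,0,0,0,1) they differ, so the formula does not compute G.

No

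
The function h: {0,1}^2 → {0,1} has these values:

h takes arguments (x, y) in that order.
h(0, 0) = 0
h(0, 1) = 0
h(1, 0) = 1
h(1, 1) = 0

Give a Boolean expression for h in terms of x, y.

h(x, y) = x & ~y

1 only at (1,0): x AND NOT y.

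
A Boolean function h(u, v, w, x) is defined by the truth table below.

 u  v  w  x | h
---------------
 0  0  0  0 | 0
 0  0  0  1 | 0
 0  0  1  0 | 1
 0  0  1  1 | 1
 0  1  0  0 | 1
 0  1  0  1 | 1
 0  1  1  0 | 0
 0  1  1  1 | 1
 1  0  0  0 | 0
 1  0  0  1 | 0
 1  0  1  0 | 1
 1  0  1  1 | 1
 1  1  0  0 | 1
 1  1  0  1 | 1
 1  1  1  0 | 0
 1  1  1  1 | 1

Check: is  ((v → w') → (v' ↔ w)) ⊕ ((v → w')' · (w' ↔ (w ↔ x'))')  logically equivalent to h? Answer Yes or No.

Yes

Check the formula against h row by row:
  u=0, v=0, w=0, x=0: formula gives 0, h = 0 ✓
  u=0, v=0, w=0, x=1: formula gives 0, h = 0 ✓
  u=0, v=0, w=1, x=0: formula gives 1, h = 1 ✓
  u=0, v=0, w=1, x=1: formula gives 1, h = 1 ✓
  …and likewise for the remaining 12 rows.
Every row agrees, so the formula is equivalent.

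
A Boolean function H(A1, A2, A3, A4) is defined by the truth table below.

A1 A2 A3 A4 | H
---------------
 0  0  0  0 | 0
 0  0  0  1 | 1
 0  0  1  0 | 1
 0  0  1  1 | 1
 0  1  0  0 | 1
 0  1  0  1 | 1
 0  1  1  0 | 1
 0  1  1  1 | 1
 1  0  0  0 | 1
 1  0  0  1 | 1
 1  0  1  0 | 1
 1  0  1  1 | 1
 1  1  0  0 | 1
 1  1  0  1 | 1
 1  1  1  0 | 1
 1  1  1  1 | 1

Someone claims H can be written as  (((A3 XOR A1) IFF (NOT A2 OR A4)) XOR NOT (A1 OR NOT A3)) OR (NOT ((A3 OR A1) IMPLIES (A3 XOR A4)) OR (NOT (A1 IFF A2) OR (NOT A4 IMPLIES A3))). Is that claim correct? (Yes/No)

Test each input against both H and the formula:
  A1=0, A2=0, A3=0, A4=0: formula gives 0, H = 0 ✓
  A1=0, A2=0, A3=0, A4=1: formula gives 1, H = 1 ✓
  A1=0, A2=0, A3=1, A4=0: formula gives 1, H = 1 ✓
  A1=0, A2=0, A3=1, A4=1: formula gives 1, H = 1 ✓
  …and likewise for the remaining 12 rows.
All 16 rows match — the expression computes H exactly.

Yes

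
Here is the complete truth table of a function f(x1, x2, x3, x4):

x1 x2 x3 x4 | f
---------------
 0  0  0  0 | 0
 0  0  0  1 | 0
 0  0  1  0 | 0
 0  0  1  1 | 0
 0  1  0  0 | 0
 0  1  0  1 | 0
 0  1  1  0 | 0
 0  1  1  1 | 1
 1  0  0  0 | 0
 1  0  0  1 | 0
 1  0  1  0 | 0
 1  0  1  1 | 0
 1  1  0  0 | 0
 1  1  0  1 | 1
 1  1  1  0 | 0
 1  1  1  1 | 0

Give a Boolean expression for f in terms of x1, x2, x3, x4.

f(x1, x2, x3, x4) = (((NOT x1 AND x2) AND x3) AND x4) OR (((x1 AND x2) AND NOT x3) AND x4)

f=1 on 2 inputs: (0,1,1,1), (1,1,0,1). Reading each as a conjunction of literals (¬x1·x2·x3·x4, x1·x2·¬x3·x4) and taking the OR gives the canonical DNF.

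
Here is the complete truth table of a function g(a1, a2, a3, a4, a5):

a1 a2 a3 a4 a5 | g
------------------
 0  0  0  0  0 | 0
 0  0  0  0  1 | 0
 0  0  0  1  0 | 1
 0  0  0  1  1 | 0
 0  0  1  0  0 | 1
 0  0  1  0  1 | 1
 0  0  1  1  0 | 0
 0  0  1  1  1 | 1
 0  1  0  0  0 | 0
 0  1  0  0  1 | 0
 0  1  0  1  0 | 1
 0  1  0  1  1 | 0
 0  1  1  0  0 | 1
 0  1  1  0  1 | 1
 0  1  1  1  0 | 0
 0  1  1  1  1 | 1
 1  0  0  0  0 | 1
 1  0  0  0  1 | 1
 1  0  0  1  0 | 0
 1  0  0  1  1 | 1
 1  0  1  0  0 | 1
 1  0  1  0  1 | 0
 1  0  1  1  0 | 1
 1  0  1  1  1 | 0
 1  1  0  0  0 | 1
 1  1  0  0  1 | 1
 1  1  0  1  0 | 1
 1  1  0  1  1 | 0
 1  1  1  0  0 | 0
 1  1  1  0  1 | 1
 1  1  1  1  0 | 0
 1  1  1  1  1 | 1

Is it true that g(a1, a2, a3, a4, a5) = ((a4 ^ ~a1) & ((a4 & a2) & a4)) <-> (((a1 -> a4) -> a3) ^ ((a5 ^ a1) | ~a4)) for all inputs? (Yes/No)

Check the formula against g row by row:
  a1=0, a2=0, a3=0, a4=0, a5=0: formula gives 0, g = 0 ✓
  a1=0, a2=0, a3=0, a4=0, a5=1: formula gives 0, g = 0 ✓
  a1=0, a2=0, a3=0, a4=1, a5=0: formula gives 1, g = 1 ✓
  a1=0, a2=0, a3=0, a4=1, a5=1: formula gives 0, g = 0 ✓
  …
  a1=1, a2=0, a3=1, a4=0, a5=1: formula gives 1, but g = 0 ✗
Row (1,0,1,0,1) is a counterexample, so the formula is not equivalent to g.

No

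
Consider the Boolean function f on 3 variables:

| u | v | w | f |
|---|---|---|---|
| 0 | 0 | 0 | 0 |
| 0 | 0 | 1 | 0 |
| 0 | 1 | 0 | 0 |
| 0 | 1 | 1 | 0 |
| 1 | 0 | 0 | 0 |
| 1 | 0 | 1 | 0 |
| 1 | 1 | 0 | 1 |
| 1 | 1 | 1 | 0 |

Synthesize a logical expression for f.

f is 1 on exactly one input, (1,1,0), whose minterm is u·v·¬w. So f is just that conjunction.

f(u, v, w) = (u & v) & ~w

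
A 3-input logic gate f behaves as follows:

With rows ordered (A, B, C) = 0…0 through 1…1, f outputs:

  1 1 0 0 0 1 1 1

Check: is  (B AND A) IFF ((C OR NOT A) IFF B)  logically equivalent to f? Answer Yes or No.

Evaluate (B AND A) IFF ((C OR NOT A) IFF B) on each row and compare to f:
  A=0, B=0, C=0: formula gives 1, f = 1 ✓
  A=0, B=0, C=1: formula gives 1, f = 1 ✓
  A=0, B=1, C=0: formula gives 0, f = 0 ✓
  A=0, B=1, C=1: formula gives 0, f = 0 ✓
  A=1, B=0, C=0: formula gives 0, f = 0 ✓
  …
  A=1, B=1, C=0: formula gives 0, but f = 1 ✗
Since they disagree at (1,1,0), the expression is not a correct formula for f.

No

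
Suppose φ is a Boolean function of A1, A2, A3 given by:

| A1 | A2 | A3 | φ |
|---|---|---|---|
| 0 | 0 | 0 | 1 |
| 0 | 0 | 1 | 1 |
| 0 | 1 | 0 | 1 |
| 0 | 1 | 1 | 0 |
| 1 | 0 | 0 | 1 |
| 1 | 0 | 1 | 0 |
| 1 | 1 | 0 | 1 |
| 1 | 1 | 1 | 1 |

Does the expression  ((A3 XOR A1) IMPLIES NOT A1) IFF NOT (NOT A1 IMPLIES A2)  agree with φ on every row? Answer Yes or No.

Test each input against both φ and the formula:
  A1=0, A2=0, A3=0: formula gives 1, φ = 1 ✓
  A1=0, A2=0, A3=1: formula gives 1, φ = 1 ✓
  A1=0, A2=1, A3=0: formula gives 0, but φ = 1 ✗
Row (0,1,0) is a counterexample, so the formula is not equivalent to φ.

No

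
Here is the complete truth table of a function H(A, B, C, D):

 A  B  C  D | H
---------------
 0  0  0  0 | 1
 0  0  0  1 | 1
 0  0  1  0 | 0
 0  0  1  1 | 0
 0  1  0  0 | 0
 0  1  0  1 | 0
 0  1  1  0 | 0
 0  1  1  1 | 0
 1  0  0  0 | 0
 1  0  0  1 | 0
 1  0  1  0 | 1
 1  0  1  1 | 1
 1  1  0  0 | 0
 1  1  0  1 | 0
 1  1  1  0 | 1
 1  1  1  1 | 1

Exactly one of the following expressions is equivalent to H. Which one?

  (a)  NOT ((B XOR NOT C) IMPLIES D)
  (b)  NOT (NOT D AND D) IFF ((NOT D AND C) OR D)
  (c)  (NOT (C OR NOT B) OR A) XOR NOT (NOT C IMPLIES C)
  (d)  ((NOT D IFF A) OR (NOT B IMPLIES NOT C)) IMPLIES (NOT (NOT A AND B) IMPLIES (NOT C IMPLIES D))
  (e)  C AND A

(a) disagrees with H on (0,0,0,1) (formula → 0, table → 1); rule it out.
(b) disagrees with H on (0,0,0,0) (formula → 0, table → 1); rule it out.
(d) disagrees with H on (0,0,0,0) (formula → 0, table → 1); rule it out.
(e) disagrees with H on (0,0,0,0) (formula → 0, table → 1); rule it out.
That leaves (c). Evaluating it on every row reproduces the table of H exactly.

c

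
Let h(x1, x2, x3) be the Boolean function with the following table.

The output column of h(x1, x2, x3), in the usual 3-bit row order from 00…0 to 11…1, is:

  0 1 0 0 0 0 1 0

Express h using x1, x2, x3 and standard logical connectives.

h(x1, x2, x3) = ((x1' · x2') · x3) + ((x1 · x2) · x3')

h=1 on 2 inputs: (0,0,1), (1,1,0). Reading each as a conjunction of literals (¬x1·¬x2·x3, x1·x2·¬x3) and taking the OR gives the canonical DNF.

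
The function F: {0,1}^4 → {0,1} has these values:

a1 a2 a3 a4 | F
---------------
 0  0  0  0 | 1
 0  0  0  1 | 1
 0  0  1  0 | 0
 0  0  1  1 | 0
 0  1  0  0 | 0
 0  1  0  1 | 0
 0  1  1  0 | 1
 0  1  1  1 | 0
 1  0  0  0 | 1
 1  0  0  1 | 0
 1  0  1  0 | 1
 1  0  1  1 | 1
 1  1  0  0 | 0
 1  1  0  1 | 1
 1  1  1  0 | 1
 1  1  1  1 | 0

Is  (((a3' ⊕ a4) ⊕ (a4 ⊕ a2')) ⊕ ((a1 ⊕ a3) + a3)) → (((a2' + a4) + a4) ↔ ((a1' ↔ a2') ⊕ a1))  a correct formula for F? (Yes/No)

No

Evaluate (((a3' ⊕ a4) ⊕ (a4 ⊕ a2')) ⊕ ((a1 ⊕ a3) + a3)) → (((a2' + a4) + a4) ↔ ((a1' ↔ a2') ⊕ a1)) on each row and compare to F:
  a1=0, a2=0, a3=0, a4=0: formula gives 1, F = 1 ✓
  a1=0, a2=0, a3=0, a4=1: formula gives 1, F = 1 ✓
  a1=0, a2=0, a3=1, a4=0: formula gives 1, but F = 0 ✗
A single disagreement suffices: at (0,0,1,0) they differ, so the formula does not compute F.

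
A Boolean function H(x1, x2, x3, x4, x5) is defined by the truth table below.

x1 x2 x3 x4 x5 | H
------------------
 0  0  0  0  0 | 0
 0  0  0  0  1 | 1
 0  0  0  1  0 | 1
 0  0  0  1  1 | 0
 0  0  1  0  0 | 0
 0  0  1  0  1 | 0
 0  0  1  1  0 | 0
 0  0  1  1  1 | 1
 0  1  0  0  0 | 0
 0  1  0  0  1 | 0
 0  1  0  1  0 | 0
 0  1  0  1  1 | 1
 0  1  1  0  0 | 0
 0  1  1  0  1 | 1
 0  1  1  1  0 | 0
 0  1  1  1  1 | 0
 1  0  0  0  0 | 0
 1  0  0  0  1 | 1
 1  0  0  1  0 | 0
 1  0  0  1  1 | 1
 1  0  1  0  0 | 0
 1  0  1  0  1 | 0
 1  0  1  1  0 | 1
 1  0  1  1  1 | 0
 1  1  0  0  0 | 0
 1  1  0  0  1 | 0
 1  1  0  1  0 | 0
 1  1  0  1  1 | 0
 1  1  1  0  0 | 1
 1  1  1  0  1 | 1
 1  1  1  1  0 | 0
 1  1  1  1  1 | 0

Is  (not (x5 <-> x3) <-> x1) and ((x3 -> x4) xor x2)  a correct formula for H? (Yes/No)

No

Evaluate (not (x5 <-> x3) <-> x1) and ((x3 -> x4) xor x2) on each row and compare to H:
  x1=0, x2=0, x3=0, x4=0, x5=0: formula gives 1, but H = 0 ✗
Row (0,0,0,0,0) is a counterexample, so the formula is not equivalent to H.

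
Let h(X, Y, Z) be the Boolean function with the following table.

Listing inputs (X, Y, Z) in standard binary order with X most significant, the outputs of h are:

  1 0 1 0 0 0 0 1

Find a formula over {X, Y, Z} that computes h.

h(X, Y, Z) = (((not X and not Y) and not Z) or ((not X and Y) and not Z)) or ((X and Y) and Z)

Collect the rows where h=1 — (0,0,0), (0,1,0), (1,1,1) — and write one minterm per row: ¬X·¬Y·¬Z, ¬X·Y·¬Z, X·Y·Z. Their union (logical OR) reproduces the table exactly.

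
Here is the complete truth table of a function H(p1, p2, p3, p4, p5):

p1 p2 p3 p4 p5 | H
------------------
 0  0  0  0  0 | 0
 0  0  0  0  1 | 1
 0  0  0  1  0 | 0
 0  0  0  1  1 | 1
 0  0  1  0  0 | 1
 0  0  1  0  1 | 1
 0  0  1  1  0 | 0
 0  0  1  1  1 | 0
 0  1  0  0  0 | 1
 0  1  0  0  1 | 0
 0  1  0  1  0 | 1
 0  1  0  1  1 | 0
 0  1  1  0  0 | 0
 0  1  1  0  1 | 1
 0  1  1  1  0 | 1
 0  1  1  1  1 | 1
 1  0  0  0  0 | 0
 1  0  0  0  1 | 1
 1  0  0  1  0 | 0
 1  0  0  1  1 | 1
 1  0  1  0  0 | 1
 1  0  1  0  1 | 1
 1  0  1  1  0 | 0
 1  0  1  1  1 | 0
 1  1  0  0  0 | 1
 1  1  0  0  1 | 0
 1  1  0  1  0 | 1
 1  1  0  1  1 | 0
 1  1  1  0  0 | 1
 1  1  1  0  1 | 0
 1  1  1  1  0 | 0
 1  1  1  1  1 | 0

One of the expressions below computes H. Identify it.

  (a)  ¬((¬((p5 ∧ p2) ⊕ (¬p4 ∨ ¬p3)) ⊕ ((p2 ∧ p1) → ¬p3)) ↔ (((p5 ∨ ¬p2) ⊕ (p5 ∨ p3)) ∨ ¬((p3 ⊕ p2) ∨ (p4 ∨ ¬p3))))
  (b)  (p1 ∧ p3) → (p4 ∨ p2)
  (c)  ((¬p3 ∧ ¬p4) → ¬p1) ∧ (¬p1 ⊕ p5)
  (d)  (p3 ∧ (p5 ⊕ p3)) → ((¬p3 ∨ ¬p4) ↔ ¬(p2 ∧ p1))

a

(b): at (0,0,0,0,0) it gives 1, but H = 0 — eliminated.
(c): at (0,0,0,0,0) it gives 1, but H = 0 — eliminated.
(d): at (0,0,0,0,0) it gives 1, but H = 0 — eliminated.
Only (a) survives; checking it on all 32 rows confirms it matches H.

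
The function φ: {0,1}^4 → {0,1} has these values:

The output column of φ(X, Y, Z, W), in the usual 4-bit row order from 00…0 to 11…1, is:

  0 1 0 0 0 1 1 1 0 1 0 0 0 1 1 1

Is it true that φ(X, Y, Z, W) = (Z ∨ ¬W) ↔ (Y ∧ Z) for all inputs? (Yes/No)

Yes

Evaluate (Z ∨ ¬W) ↔ (Y ∧ Z) on each row and compare to φ:
  X=0, Y=0, Z=0, W=0: formula gives 0, φ = 0 ✓
  X=0, Y=0, Z=0, W=1: formula gives 1, φ = 1 ✓
  X=0, Y=0, Z=1, W=0: formula gives 0, φ = 0 ✓
  X=0, Y=0, Z=1, W=1: formula gives 0, φ = 0 ✓
  … (the remaining 12 rows also agree.)
All 16 rows match — the expression computes φ exactly.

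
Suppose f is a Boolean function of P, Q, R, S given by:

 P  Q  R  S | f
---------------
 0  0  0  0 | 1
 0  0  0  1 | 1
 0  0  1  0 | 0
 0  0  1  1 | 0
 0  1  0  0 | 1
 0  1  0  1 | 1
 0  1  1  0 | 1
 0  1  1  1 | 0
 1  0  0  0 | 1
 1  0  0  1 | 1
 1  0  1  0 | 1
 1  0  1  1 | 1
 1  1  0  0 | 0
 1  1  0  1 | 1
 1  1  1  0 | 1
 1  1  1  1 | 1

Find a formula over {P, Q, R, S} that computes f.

The 0-rows are (0,0,1,0), (0,0,1,1), (0,1,1,1), (1,1,0,0). Take each as a conjunction (¬P·¬Q·R·¬S, ¬P·¬Q·R·S, ¬P·Q·R·S, P·Q·¬R·¬S), form their disjunction, and complement — that gives a formula that is 1 everywhere f is.

f(P, Q, R, S) = NOT ((((((NOT P AND NOT Q) AND R) AND NOT S) OR (((NOT P AND NOT Q) AND R) AND S)) OR (((NOT P AND Q) AND R) AND S)) OR (((P AND Q) AND NOT R) AND NOT S))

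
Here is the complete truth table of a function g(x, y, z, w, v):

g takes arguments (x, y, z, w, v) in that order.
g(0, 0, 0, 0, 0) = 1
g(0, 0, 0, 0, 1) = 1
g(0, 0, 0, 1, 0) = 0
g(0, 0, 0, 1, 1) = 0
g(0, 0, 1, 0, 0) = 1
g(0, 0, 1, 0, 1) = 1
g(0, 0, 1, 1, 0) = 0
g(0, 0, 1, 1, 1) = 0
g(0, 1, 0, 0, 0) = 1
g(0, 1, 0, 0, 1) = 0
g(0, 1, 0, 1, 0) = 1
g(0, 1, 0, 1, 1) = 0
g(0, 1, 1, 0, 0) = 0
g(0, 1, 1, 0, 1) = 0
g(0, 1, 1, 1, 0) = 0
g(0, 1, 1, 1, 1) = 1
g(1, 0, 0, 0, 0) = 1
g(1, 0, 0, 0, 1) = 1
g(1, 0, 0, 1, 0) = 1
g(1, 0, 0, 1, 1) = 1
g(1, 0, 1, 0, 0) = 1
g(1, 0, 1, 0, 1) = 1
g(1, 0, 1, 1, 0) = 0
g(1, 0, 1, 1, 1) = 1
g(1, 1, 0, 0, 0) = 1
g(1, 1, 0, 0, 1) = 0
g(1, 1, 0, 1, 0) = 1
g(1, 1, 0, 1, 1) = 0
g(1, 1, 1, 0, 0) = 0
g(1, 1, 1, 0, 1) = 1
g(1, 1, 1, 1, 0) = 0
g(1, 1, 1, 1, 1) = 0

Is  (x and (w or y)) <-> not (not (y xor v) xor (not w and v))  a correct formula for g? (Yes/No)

No

Check the formula against g row by row:
  x=0, y=0, z=0, w=0, v=0: formula gives 1, g = 1 ✓
  x=0, y=0, z=0, w=0, v=1: formula gives 1, g = 1 ✓
  x=0, y=0, z=0, w=1, v=0: formula gives 1, but g = 0 ✗
A single disagreement suffices: at (0,0,0,1,0) they differ, so the formula does not compute g.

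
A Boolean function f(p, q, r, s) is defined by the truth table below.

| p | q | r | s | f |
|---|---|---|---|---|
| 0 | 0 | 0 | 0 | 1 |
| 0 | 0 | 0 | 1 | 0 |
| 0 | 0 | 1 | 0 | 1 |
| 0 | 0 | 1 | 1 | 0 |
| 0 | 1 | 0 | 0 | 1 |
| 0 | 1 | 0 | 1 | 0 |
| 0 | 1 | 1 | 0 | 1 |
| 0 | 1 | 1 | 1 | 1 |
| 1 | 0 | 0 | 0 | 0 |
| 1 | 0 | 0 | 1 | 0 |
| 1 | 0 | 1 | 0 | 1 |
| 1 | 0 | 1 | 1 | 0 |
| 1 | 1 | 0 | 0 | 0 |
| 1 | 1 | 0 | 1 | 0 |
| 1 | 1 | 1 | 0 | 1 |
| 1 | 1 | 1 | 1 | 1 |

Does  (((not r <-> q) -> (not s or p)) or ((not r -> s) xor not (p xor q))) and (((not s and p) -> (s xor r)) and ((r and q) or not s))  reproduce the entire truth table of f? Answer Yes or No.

Yes

Evaluate (((not r <-> q) -> (not s or p)) or ((not r -> s) xor not (p xor q))) and (((not s and p) -> (s xor r)) and ((r and q) or not s)) on each row and compare to f:
  p=0, q=0, r=0, s=0: formula gives 1, f = 1 ✓
  p=0, q=0, r=0, s=1: formula gives 0, f = 0 ✓
  p=0, q=0, r=1, s=0: formula gives 1, f = 1 ✓
  p=0, q=0, r=1, s=1: formula gives 0, f = 0 ✓
  … (the remaining 12 rows also agree.)
No disagreement on any input; they are logically equivalent.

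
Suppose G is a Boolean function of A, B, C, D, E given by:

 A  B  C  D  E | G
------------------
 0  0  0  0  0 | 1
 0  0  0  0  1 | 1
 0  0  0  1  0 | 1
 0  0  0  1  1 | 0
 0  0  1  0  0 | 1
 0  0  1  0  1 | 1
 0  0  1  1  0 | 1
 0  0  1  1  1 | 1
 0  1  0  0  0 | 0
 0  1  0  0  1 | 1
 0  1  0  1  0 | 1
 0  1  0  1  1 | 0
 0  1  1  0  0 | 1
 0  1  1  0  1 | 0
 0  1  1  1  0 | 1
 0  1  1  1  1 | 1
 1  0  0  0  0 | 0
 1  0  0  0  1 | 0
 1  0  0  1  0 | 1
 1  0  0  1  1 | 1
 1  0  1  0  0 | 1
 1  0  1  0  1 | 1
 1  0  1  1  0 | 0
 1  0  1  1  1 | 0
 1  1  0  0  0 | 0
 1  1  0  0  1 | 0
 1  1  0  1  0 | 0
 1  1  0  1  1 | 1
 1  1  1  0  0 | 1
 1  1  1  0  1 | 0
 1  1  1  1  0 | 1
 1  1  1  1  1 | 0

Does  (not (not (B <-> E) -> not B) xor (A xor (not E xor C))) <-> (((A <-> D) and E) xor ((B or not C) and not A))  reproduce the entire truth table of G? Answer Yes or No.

No

Check the formula against G row by row:
  A=0, B=0, C=0, D=0, E=0: formula gives 1, G = 1 ✓
  A=0, B=0, C=0, D=0, E=1: formula gives 1, G = 1 ✓
  A=0, B=0, C=0, D=1, E=0: formula gives 1, G = 1 ✓
  A=0, B=0, C=0, D=1, E=1: formula gives 0, G = 0 ✓
  …
  A=0, B=0, C=1, D=1, E=1: formula gives 0, but G = 1 ✗
Row (0,0,1,1,1) is a counterexample, so the formula is not equivalent to G.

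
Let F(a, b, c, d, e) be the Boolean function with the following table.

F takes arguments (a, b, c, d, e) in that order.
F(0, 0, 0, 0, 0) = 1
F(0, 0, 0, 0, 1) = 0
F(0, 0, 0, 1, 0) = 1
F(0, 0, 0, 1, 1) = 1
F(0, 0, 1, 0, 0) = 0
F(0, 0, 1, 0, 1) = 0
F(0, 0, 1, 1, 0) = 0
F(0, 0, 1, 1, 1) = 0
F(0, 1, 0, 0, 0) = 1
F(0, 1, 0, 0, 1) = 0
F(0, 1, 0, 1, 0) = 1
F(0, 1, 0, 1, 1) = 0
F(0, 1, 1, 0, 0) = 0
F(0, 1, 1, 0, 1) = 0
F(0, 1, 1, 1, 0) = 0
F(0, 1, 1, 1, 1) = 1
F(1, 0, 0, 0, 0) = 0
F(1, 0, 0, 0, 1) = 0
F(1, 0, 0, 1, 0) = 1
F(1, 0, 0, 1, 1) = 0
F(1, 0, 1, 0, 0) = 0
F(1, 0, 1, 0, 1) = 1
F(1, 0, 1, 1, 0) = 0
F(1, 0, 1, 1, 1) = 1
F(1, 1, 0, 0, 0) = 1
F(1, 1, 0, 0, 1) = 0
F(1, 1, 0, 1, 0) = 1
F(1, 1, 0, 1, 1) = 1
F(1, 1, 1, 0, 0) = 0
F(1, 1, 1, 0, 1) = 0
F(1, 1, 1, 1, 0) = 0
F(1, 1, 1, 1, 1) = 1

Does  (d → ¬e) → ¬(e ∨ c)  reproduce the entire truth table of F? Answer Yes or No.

No

Evaluate (d → ¬e) → ¬(e ∨ c) on each row and compare to F:
  a=0, b=0, c=0, d=0, e=0: formula gives 1, F = 1 ✓
  a=0, b=0, c=0, d=0, e=1: formula gives 0, F = 0 ✓
  a=0, b=0, c=0, d=1, e=0: formula gives 1, F = 1 ✓
  a=0, b=0, c=0, d=1, e=1: formula gives 1, F = 1 ✓
  …
  a=0, b=0, c=1, d=1, e=1: formula gives 1, but F = 0 ✗
Since they disagree at (0,0,1,1,1), the expression is not a correct formula for F.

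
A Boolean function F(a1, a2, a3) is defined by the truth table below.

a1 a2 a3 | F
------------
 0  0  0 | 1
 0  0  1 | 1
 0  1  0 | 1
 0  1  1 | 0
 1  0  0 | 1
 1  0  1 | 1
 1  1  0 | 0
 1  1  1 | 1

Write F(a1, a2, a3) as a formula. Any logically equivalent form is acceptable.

F(a1, a2, a3) = not (((not a1 and a2) and a3) or ((a1 and a2) and not a3))

The 0-rows are (0,1,1), (1,1,0). Take each as a conjunction (¬a1·a2·a3, a1·a2·¬a3), form their disjunction, and complement — that gives a formula that is 1 everywhere F is.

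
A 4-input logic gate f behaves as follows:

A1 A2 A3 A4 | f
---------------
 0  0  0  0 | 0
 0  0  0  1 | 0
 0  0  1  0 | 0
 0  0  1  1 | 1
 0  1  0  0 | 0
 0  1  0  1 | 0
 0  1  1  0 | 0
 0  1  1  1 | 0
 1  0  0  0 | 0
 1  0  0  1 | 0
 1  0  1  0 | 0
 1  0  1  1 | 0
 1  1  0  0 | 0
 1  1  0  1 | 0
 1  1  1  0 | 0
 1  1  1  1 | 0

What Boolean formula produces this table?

f is 1 on exactly one input, (0,0,1,1), whose minterm is ¬A1·¬A2·A3·A4. So f is just that conjunction.

f(A1, A2, A3, A4) = ((A1' · A2') · A3) · A4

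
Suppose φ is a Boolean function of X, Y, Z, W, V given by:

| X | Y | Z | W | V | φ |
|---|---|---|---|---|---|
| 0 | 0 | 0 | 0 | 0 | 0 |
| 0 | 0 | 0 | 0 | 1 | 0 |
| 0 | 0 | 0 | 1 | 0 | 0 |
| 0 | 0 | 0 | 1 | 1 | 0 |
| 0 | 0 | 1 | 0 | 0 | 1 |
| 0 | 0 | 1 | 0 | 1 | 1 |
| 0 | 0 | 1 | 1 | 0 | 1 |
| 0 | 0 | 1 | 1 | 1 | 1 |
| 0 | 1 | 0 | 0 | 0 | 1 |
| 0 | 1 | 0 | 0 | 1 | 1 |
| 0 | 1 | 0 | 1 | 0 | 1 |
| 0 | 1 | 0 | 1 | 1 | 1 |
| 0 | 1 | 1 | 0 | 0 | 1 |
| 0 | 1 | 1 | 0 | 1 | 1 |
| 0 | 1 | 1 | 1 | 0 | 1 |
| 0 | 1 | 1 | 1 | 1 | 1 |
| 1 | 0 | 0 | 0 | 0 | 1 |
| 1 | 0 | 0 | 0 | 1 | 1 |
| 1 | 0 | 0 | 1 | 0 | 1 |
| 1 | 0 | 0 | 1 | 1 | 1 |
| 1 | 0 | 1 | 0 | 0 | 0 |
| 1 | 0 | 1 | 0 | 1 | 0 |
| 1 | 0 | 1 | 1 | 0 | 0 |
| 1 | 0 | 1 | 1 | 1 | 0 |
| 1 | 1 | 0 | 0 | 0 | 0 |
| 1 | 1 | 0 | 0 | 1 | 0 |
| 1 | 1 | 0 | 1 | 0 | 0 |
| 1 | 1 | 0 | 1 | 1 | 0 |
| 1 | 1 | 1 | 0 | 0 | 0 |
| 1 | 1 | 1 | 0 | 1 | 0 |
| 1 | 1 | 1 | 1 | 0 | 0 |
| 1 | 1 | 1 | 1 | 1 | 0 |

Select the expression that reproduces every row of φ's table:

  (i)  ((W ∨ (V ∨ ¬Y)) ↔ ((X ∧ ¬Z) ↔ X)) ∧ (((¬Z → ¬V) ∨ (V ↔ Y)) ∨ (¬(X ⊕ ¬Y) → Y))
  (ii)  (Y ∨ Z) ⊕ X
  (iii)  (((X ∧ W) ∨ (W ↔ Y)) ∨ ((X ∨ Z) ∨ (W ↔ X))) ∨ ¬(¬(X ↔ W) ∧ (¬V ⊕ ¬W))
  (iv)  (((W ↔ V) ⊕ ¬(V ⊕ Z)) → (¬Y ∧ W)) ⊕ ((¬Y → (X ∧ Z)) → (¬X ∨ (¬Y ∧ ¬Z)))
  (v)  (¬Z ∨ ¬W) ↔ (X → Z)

ii

(i) fails at (0,0,0,0,0): the formula yields 1, φ is 0.
(iii) fails at (0,0,0,0,0): the formula yields 1, φ is 0.
(iv) fails at (0,0,1,1,0): the formula yields 0, φ is 1.
(v) fails at (0,0,0,0,0): the formula yields 1, φ is 0.
(ii) is the remaining candidate, and it agrees with φ on all 32 inputs.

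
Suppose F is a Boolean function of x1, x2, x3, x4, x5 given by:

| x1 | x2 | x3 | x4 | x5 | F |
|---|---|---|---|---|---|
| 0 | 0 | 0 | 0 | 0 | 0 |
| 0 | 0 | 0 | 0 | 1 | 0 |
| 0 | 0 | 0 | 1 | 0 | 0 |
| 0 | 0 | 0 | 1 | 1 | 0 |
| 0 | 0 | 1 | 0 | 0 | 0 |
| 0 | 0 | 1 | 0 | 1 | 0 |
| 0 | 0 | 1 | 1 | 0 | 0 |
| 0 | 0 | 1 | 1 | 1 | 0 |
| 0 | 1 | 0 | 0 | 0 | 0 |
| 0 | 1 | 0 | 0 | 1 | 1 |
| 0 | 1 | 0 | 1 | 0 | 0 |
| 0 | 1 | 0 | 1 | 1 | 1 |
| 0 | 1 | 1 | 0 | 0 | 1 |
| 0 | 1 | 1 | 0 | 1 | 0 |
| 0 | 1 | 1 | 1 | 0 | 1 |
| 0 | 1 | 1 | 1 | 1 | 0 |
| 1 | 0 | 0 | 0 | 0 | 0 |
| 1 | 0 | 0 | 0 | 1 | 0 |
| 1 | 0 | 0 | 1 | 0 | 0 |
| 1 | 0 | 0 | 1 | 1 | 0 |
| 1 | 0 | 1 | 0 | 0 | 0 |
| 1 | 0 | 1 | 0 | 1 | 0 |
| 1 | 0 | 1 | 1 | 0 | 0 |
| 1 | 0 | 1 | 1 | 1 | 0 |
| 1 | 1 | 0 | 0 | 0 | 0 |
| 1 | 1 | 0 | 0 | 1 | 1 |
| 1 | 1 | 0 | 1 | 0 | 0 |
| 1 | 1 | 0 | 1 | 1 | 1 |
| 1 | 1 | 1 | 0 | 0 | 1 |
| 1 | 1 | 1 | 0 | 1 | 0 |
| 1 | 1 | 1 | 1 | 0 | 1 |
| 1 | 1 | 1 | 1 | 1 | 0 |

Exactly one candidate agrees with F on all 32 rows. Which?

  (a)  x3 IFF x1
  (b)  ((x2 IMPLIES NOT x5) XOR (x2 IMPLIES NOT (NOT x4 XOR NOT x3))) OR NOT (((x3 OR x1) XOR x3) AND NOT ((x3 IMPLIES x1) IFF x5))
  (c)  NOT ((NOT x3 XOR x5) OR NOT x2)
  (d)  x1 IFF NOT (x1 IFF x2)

(a) fails at (0,0,0,0,0): the formula yields 1, F is 0.
(b) fails at (0,0,0,0,0): the formula yields 1, F is 0.
(d) fails at (0,0,0,0,0): the formula yields 1, F is 0.
That leaves (c). Evaluating it on every row reproduces the table of F exactly.

c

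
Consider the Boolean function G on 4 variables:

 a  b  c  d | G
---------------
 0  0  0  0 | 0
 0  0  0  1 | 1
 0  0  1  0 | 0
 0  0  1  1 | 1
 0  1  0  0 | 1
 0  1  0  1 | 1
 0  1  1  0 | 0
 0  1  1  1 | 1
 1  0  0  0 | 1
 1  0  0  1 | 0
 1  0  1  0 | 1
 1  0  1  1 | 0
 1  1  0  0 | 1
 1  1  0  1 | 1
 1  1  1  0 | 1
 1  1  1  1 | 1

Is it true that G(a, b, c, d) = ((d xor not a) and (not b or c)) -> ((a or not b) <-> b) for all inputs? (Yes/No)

Yes

Evaluate ((d xor not a) and (not b or c)) -> ((a or not b) <-> b) on each row and compare to G:
  a=0, b=0, c=0, d=0: formula gives 0, G = 0 ✓
  a=0, b=0, c=0, d=1: formula gives 1, G = 1 ✓
  a=0, b=0, c=1, d=0: formula gives 0, G = 0 ✓
  a=0, b=0, c=1, d=1: formula gives 1, G = 1 ✓
  …and likewise for the remaining 12 rows.
Every row agrees, so the formula is equivalent.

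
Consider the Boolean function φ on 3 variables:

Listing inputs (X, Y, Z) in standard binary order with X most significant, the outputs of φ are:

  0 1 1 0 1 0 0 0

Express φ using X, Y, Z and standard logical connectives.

φ=1 on 3 inputs: (0,0,1), (0,1,0), (1,0,0). Reading each as a conjunction of literals (¬X·¬Y·Z, ¬X·Y·¬Z, X·¬Y·¬Z) and taking the OR gives the canonical DNF.

φ(X, Y, Z) = (((~X & ~Y) & Z) | ((~X & Y) & ~Z)) | ((X & ~Y) & ~Z)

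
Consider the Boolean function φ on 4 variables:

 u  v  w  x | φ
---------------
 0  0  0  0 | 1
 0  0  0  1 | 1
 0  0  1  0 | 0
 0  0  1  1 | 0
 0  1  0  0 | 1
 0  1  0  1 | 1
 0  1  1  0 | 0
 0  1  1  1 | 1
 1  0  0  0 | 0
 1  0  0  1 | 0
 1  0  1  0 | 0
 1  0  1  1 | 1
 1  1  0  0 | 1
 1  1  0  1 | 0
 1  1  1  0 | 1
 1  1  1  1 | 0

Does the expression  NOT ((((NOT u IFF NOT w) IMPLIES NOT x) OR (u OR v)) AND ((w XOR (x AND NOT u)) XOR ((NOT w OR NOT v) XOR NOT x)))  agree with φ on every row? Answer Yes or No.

Test each input against both φ and the formula:
  u=0, v=0, w=0, x=0: formula gives 1, φ = 1 ✓
  u=0, v=0, w=0, x=1: formula gives 1, φ = 1 ✓
  u=0, v=0, w=1, x=0: formula gives 0, φ = 0 ✓
  u=0, v=0, w=1, x=1: formula gives 0, φ = 0 ✓
  …
  u=0, v=1, w=1, x=0: formula gives 1, but φ = 0 ✗
Row (0,1,1,0) is a counterexample, so the formula is not equivalent to φ.

No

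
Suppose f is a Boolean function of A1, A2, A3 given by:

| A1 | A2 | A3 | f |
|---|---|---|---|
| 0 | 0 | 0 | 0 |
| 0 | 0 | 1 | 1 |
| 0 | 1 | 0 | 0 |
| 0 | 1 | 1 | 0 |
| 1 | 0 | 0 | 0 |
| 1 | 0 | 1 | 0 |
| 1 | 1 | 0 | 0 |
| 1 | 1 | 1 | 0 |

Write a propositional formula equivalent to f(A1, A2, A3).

f is 1 on exactly one input, (0,0,1), whose minterm is ¬A1·¬A2·A3. So f is just that conjunction.

f(A1, A2, A3) = (¬A1 ∧ ¬A2) ∧ A3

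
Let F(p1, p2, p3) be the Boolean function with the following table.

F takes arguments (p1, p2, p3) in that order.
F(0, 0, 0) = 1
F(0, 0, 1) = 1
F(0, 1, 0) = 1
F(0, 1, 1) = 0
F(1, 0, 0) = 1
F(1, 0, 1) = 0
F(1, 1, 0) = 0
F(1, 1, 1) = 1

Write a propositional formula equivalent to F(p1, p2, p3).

The 0-rows are (0,1,1), (1,0,1), (1,1,0). Take each as a conjunction (¬p1·p2·p3, p1·¬p2·p3, p1·p2·¬p3), form their disjunction, and complement — that gives a formula that is 1 everywhere F is.

F(p1, p2, p3) = ~((((~p1 & p2) & p3) | ((p1 & ~p2) & p3)) | ((p1 & p2) & ~p3))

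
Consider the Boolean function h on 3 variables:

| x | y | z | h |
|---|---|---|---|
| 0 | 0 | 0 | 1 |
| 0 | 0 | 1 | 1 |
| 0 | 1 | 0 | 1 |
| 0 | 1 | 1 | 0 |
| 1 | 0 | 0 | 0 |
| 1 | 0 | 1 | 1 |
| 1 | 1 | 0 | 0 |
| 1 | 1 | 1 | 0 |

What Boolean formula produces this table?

Collect the rows where h=1 — (0,0,0), (0,0,1), (0,1,0), (1,0,1) — and write one minterm per row: ¬x·¬y·¬z, ¬x·¬y·z, ¬x·y·¬z, x·¬y·z. Their union (logical OR) reproduces the table exactly.

h(x, y, z) = ((((not x and not y) and not z) or ((not x and not y) and z)) or ((not x and y) and not z)) or ((x and not y) and z)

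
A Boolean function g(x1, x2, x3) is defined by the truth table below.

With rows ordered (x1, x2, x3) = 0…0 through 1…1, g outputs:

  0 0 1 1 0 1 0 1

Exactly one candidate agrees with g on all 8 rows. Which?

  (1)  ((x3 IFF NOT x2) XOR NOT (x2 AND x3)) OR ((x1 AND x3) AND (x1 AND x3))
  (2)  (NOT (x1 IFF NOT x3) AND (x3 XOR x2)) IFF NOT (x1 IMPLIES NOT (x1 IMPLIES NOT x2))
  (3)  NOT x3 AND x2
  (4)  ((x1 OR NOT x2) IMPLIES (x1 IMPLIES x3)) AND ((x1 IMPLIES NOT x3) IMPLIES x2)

(1): at (0,0,0) it gives 1, but g = 0 — eliminated.
(2): at (0,0,0) it gives 1, but g = 0 — eliminated.
(3): at (0,1,1) it gives 0, but g = 1 — eliminated.
That leaves (4). Evaluating it on every row reproduces the table of g exactly.

4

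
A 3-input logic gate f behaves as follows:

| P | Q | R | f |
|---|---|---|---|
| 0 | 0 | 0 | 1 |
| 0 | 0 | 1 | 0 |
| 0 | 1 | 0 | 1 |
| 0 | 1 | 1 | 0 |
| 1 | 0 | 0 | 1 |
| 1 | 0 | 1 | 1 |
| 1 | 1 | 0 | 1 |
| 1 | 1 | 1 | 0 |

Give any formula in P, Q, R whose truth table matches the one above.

f(P, Q, R) = NOT ((((NOT P AND NOT Q) AND R) OR ((NOT P AND Q) AND R)) OR ((P AND Q) AND R))

f is 0 on only 3 rows — (0,0,1), (0,1,1), (1,1,1). Writing each as a minterm (¬P·¬Q·R, ¬P·Q·R, P·Q·R) and OR-ing them characterizes exactly where f=0, so f is the negation of that disjunction.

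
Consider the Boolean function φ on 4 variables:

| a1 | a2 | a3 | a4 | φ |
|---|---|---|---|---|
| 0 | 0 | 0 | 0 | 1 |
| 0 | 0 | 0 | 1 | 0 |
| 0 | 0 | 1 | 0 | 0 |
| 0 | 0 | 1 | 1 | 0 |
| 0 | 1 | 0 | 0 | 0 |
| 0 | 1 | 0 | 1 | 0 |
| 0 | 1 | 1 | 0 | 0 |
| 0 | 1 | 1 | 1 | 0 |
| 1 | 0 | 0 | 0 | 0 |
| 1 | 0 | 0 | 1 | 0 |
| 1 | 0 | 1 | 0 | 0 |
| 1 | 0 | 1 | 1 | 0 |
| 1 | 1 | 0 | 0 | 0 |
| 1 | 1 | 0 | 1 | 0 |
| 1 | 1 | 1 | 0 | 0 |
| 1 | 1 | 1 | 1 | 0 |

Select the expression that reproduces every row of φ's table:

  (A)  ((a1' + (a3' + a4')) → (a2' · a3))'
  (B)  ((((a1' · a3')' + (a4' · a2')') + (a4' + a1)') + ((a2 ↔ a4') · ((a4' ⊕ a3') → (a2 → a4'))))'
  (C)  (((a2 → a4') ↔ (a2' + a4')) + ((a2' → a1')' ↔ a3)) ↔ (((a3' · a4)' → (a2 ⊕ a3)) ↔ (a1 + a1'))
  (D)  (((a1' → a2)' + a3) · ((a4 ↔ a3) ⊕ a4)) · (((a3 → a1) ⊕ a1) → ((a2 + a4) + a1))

(A) disagrees with φ on (0,0,0,1) (formula → 1, table → 0); rule it out.
(C) disagrees with φ on (0,0,0,0) (formula → 0, table → 1); rule it out.
(D) disagrees with φ on (0,0,0,0) (formula → 0, table → 1); rule it out.
Only (B) survives; checking it on all 16 rows confirms it matches φ.

B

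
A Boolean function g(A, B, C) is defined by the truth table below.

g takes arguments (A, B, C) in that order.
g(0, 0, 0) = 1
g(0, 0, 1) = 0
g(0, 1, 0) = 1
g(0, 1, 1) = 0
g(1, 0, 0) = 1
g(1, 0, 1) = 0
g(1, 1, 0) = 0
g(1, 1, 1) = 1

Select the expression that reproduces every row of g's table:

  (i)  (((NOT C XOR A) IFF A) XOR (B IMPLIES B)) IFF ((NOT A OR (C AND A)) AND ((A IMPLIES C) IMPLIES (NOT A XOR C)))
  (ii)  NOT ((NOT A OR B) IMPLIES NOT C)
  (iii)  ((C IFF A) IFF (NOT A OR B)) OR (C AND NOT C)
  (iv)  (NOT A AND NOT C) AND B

iii

(i): at (0,0,1) it gives 1, but g = 0 — eliminated.
(ii): at (0,0,0) it gives 0, but g = 1 — eliminated.
(iv): at (0,0,0) it gives 0, but g = 1 — eliminated.
(iii) is the remaining candidate, and it agrees with g on all 8 inputs.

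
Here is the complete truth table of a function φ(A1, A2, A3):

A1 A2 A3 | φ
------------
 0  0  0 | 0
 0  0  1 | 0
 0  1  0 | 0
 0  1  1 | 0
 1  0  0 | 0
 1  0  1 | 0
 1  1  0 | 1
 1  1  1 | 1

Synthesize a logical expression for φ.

φ(A1, A2, A3) = ((A1 & A2) & ~A3) | ((A1 & A2) & A3)

The 1-rows are (1,1,0), (1,1,1). Each contributes one minterm — A1·A2·¬A3; A1·A2·A3 — and their disjunction is a sum-of-products form of φ.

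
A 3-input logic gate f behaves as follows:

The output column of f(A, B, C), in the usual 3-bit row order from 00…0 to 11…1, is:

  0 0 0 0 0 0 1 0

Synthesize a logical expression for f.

f(A, B, C) = (A ∧ B) ∧ ¬C

Only row (1,1,0) gives 1. That row's minterm A·B·¬C is f directly.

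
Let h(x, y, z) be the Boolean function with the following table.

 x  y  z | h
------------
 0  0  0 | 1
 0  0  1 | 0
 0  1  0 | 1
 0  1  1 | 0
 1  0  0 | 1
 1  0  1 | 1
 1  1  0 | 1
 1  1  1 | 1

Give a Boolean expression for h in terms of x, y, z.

There are just 2 zero rows: (0,0,1), (0,1,1). Their minterms are ¬x·¬y·z, ¬x·y·z; the OR of those covers precisely the 0-outputs, and negating it yields h.

h(x, y, z) = (((x' · y') · z) + ((x' · y) · z))'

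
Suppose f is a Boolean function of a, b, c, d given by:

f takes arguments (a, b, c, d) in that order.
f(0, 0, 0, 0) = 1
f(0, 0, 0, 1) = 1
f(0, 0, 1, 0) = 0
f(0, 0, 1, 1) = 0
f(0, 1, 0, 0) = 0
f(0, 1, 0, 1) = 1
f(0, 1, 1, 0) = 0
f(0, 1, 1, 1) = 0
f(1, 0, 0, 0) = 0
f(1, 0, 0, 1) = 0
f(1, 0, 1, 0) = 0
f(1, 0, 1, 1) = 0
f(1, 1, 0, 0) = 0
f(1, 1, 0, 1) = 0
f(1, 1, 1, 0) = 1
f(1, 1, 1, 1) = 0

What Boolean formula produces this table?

The 1-rows are (0,0,0,0), (0,0,0,1), (0,1,0,1), (1,1,1,0). Each contributes one minterm — ¬a·¬b·¬c·¬d; ¬a·¬b·¬c·d; ¬a·b·¬c·d; a·b·c·¬d — and their disjunction is a sum-of-products form of f.

f(a, b, c, d) = (((((NOT a AND NOT b) AND NOT c) AND NOT d) OR (((NOT a AND NOT b) AND NOT c) AND d)) OR (((NOT a AND b) AND NOT c) AND d)) OR (((a AND b) AND c) AND NOT d)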